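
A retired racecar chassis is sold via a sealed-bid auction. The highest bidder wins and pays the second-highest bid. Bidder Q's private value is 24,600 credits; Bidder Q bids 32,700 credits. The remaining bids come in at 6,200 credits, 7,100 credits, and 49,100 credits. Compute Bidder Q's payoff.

Highest competing bid: 49,100 credits.
Bidder Q's bid 32,700 credits is not the highest, so Bidder Q loses, pays nothing, and earns zero payoff.

0 credits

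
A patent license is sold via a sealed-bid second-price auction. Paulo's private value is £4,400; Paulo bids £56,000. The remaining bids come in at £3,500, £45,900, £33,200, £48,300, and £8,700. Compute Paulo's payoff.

Payoff = -£43,900.

Highest competing bid: £48,300.
Paulo's bid £56,000 is the highest overall, so Paulo wins and pays the second-highest bid, £48,300.
Payoff = value − price = £4,400 − £48,300 = -£43,900.
Overbidding won the item at a price above value — truthful bidding would have avoided this loss.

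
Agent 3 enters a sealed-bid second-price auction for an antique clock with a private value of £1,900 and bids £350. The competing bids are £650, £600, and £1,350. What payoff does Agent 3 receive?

Highest competing bid: £1,350.
Agent 3's bid £350 is not the highest, so Agent 3 loses, pays nothing, and earns zero payoff.

£0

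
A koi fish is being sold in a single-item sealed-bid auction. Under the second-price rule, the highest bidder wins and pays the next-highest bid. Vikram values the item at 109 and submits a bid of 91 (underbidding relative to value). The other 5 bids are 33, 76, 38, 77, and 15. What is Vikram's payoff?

Highest competing bid: 77.
Vikram's bid 91 is the highest overall, so Vikram wins and pays the second-highest bid, 77.
Payoff = value − price = 109 − 77 = 32.

32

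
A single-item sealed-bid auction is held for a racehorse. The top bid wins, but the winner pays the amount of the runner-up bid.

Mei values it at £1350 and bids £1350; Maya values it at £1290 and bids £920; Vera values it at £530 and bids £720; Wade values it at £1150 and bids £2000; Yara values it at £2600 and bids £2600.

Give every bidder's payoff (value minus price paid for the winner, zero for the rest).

Payoffs: Mei £0, Maya £0, Vera £0, Wade £0, Yara £600.

Ranking the bids: Yara £2600 > Wade £2000 > Mei £1350 > Maya £920 > Vera £720.
Yara has the top bid and wins; the price is the second-highest bid, £2000.
Yara's payoff = £2600 − £2000 = £600. All other bidders lose, so their payoff is 0.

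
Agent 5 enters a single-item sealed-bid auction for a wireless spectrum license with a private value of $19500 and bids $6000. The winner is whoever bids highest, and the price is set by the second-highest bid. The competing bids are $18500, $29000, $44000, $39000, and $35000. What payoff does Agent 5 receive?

The bidder's payoff: $0.

Highest competing bid: $44000.
Agent 5's bid $6000 is not the highest, so Agent 5 loses, pays nothing, and earns zero payoff.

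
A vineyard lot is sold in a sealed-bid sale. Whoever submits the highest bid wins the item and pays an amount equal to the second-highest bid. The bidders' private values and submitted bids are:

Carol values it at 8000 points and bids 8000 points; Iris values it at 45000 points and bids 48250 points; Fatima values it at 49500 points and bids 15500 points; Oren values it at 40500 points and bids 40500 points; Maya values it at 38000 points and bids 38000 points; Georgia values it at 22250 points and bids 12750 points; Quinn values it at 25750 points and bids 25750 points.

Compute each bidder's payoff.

Carol 0 points, Iris 4500 points, Fatima 0 points, Oren 0 points, Maya 0 points, Georgia 0 points, Quinn 0 points.

Ordered from highest: Iris 48250 points, then Oren 40500 points, then Maya 38000 points, then Quinn 25750 points, then Fatima 15500 points, then Georgia 12750 points, then Carol 8000 points.
Iris has the top bid and wins; the price is the second-highest bid, 40500 points.
Iris's payoff = 45000 points − 40500 points = 4500 points. All other bidders lose, so their payoff is 0.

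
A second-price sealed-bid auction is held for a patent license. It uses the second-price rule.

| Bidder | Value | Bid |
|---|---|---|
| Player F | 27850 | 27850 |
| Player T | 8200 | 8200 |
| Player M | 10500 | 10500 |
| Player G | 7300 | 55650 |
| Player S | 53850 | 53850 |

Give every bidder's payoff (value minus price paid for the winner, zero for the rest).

Ranking the bids: Player G 55650, then Player S 53850, then Player F 27850, then Player M 10500, then Player T 8200.
Player G has the top bid and wins; the price is the second-highest bid, 53850.
Player G's payoff = 7300 − 53850 = -46550. All other bidders lose, so their payoff is 0.

Payoffs: Player F 0, Player T 0, Player M 0, Player G -46550, Player S 0.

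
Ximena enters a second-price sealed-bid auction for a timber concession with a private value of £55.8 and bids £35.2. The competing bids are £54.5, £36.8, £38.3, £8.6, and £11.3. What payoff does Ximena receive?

Highest competing bid: £54.5.
Ximena's bid £35.2 is not the highest, so Ximena loses, pays nothing, and earns zero payoff.

£0.0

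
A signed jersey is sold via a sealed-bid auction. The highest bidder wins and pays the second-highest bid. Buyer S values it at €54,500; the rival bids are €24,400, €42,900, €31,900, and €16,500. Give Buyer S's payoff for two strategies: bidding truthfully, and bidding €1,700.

The highest competing bid is €42,900.
Bidding truthfully at €54,500: Buyer S has the top bid, wins, and pays the second-highest bid €42,900. Payoff = €54,500 − €42,900 = €11,600.
Bidding €1,700: the top bid is €42,900 (a rival), so Buyer S loses. Payoff = €0.
Deviating from a truthful bid can only lose payoff in a second-price auction — never gain.

(a) €11,600  (b) €0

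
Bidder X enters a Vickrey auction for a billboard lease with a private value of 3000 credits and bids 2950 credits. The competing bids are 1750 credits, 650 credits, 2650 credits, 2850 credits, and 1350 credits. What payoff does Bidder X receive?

Bidder X's payoff: 150 credits.

Highest competing bid: 2850 credits.
Bidder X's bid 2950 credits is the highest overall, so Bidder X wins and pays the second-highest bid, 2850 credits.
Payoff = value − price = 3000 credits − 2850 credits = 150 credits.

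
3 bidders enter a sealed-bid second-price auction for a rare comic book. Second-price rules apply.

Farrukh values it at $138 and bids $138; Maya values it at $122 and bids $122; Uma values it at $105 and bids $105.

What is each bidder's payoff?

Payoffs: Farrukh $16, Maya $0, Uma $0.

Ordered from highest: Farrukh $138 > Maya $122 > Uma $105.
Farrukh has the top bid and wins; the price is the second-highest bid, $122.
Farrukh's payoff = $138 − $122 = $16. All other bidders lose, so their payoff is 0.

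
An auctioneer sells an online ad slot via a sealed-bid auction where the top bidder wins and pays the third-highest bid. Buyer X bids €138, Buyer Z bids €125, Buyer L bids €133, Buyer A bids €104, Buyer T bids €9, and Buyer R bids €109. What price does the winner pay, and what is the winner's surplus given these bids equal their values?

Price €125; surplus €13.

Sorted high to low: Buyer X €138, then Buyer L €133, then Buyer Z €125, then Buyer R €109, then Buyer A €104, then Buyer T €9.
Buyer X is the highest bidder, so Buyer X wins.
Under the third-price rule, the price is the third-highest bid: €125.
Surplus = €138 − €125 = €13.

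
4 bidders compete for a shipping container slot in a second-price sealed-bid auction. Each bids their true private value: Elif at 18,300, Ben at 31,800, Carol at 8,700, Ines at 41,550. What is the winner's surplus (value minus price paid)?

Sorted high to low: Ines 41,550; Ben 31,800; Elif 18,300; Carol 8,700.
Ines wins with the top bid and pays the second-highest, 31,800.
Surplus = 41,550 − 31,800 = 9,750.

Winner's surplus: 9,750.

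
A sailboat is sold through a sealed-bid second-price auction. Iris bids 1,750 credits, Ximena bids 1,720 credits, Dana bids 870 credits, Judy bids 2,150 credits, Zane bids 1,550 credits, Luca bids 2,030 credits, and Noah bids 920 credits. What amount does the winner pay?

Price paid: 2,030 credits.

Ranking the bids: Judy 2,150 credits > Luca 2,030 credits > Iris 1,750 credits > Ximena 1,720 credits > Zane 1,550 credits > Noah 920 credits > Dana 870 credits.
Judy has the highest bid, so Judy wins.
The second-highest bid is 2,030 credits, so that is what Judy pays.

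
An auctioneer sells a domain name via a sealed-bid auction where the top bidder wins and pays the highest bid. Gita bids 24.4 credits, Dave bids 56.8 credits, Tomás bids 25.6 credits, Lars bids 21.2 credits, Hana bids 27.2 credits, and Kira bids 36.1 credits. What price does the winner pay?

Bids in descending order: Dave 56.8 credits > Kira 36.1 credits > Hana 27.2 credits > Tomás 25.6 credits > Gita 24.4 credits > Lars 21.2 credits.
Dave is the highest bidder, so Dave wins.
Under the first-price rule, the price is the highest bid: 56.8 credits.

The winner pays 56.8 credits.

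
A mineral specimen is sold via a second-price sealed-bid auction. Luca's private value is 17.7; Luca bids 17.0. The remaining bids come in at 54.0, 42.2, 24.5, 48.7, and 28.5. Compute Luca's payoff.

Highest competing bid: 54.0.
Luca's bid 17.0 is not the highest, so Luca loses, pays nothing, and earns zero payoff.

Payoff = 0.0.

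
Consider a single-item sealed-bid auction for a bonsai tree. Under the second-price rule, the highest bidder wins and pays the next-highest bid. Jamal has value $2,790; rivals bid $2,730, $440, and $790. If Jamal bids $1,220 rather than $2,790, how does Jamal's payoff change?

The highest competing bid is $2,730.
Bidding truthfully at $2,790: Jamal has the top bid, wins, and pays the second-highest bid $2,730. Payoff = $2,790 − $2,730 = $60.
Bidding $1,220: the top bid is $2,730 (a rival), so Jamal loses. Payoff = $0.
Change = $0 − $60 = -$60.

Payoff change: -$60.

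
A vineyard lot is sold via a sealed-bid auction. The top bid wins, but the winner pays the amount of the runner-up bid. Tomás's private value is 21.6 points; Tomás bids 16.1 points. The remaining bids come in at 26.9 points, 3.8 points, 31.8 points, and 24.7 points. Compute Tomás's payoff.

0.0 points

Highest competing bid: 31.8 points.
Tomás's bid 16.1 points is not the highest, so Tomás loses, pays nothing, and earns zero payoff.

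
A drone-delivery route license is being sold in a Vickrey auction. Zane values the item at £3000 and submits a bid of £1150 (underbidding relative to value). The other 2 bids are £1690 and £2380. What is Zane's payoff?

£0

Highest competing bid: £2380.
Zane's bid £1150 is not the highest, so Zane loses, pays nothing, and earns zero payoff.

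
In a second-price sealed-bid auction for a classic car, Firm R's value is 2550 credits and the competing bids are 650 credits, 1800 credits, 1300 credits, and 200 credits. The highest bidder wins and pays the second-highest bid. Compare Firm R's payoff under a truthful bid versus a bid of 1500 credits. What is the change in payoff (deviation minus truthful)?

-750 credits

The highest competing bid is 1800 credits.
Bidding truthfully at 2550 credits: Firm R has the top bid, wins, and pays the second-highest bid 1800 credits. Payoff = 2550 credits − 1800 credits = 750 credits.
Bidding 1500 credits: the top bid is 1800 credits (a rival), so Firm R loses. Payoff = 0 credits.
Change = 0 credits − 750 credits = -750 credits.
This is the dominant-strategy logic: truthful bidding weakly beats any alternative.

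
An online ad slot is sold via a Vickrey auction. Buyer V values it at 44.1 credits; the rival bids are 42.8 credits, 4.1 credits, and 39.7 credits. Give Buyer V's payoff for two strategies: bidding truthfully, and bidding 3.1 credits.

(a) 1.3 credits  (b) 0.0 credits

The highest competing bid is 42.8 credits.
Bidding truthfully at 44.1 credits: Buyer V has the top bid, wins, and pays the second-highest bid 42.8 credits. Payoff = 44.1 credits − 42.8 credits = 1.3 credits.
Bidding 3.1 credits: the top bid is 42.8 credits (a rival), so Buyer V loses. Payoff = 0.0 credits.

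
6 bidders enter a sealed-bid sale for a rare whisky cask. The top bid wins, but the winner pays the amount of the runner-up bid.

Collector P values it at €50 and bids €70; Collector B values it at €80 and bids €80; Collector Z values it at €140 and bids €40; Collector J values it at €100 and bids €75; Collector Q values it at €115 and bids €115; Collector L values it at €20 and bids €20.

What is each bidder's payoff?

Sorted high to low: Collector Q €115 > Collector B €80 > Collector J €75 > Collector P €70 > Collector Z €40 > Collector L €20.
Collector Q has the top bid and wins; the price is the second-highest bid, €80.
Collector Q's payoff = €115 − €80 = €35. All other bidders lose, so their payoff is 0.

Payoffs: Collector P €0, Collector B €0, Collector Z €0, Collector J €0, Collector Q €35, Collector L €0.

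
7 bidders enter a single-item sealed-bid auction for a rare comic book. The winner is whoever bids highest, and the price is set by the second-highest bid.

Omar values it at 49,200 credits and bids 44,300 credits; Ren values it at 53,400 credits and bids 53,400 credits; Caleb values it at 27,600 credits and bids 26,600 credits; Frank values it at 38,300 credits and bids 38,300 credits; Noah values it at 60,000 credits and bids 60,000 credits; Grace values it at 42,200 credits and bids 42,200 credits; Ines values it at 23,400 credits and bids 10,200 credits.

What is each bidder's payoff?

Ranking the bids: Noah 60,000 credits; Ren 53,400 credits; Omar 44,300 credits; Grace 42,200 credits; Frank 38,300 credits; Caleb 26,600 credits; Ines 10,200 credits.
Noah has the top bid and wins; the price is the second-highest bid, 53,400 credits.
Noah's payoff = 60,000 credits − 53,400 credits = 6,600 credits. All other bidders lose, so their payoff is 0.

Omar 0 credits, Ren 0 credits, Caleb 0 credits, Frank 0 credits, Noah 6,600 credits, Grace 0 credits, Ines 0 credits.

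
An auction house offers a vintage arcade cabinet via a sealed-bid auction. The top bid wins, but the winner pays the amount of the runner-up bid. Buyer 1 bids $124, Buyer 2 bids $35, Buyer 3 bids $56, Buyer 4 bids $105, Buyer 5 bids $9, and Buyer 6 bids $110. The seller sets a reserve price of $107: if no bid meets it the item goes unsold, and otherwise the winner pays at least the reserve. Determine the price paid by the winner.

Price paid: $110.

Ranking the bids: Buyer 1 $124; Buyer 6 $110; Buyer 4 $105; Buyer 3 $56; Buyer 2 $35; Buyer 5 $9.
Buyer 1 has the highest bid, so Buyer 1 wins.
The second-highest bid is $110, which exceeds the reserve, so that sets the price.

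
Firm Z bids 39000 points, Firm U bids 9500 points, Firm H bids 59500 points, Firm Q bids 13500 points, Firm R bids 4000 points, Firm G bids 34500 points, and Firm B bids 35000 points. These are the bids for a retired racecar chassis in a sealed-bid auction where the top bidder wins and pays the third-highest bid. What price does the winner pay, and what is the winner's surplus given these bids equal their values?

Price 35000 points; surplus 24500 points.

Ranking the bids: Firm H 59500 points; Firm Z 39000 points; Firm B 35000 points; Firm G 34500 points; Firm Q 13500 points; Firm U 9500 points; Firm R 4000 points.
Firm H is the highest bidder, so Firm H wins.
Under the third-price rule, the price is the third-highest bid: 35000 points.
Surplus = 59500 points − 35000 points = 24500 points.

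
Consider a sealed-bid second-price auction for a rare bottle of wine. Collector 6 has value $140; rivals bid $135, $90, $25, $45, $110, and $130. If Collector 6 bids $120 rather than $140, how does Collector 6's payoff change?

-$5

The highest competing bid is $135.
Bidding truthfully at $140: Collector 6 has the top bid, wins, and pays the second-highest bid $135. Payoff = $140 − $135 = $5.
Bidding $120: the top bid is $135 (a rival), so Collector 6 loses. Payoff = $0.
Change = $0 − $5 = -$5.
This is the dominant-strategy logic: truthful bidding weakly beats any alternative.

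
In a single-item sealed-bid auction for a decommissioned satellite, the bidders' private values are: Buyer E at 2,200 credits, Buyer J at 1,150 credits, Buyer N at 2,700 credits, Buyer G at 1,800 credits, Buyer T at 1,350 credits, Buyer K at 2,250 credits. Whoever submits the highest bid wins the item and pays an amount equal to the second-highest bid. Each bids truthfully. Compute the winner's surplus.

Ranking the bids: Buyer N 2,700 credits; Buyer K 2,250 credits; Buyer E 2,200 credits; Buyer G 1,800 credits; Buyer T 1,350 credits; Buyer J 1,150 credits.
Buyer N wins with the top bid and pays the second-highest, 2,250 credits.
Surplus = 2,700 credits − 2,250 credits = 450 credits.

Surplus = 450 credits.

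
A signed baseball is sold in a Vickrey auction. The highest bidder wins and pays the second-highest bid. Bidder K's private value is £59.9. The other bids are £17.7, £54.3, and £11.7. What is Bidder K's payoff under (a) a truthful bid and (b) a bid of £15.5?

The highest competing bid is £54.3.
Bidding truthfully at £59.9: Bidder K has the top bid, wins, and pays the second-highest bid £54.3. Payoff = £59.9 − £54.3 = £5.6.
Bidding £15.5: the top bid is £54.3 (a rival), so Bidder K loses. Payoff = £0.0.

Truthful: £5.6; alternative: £0.0.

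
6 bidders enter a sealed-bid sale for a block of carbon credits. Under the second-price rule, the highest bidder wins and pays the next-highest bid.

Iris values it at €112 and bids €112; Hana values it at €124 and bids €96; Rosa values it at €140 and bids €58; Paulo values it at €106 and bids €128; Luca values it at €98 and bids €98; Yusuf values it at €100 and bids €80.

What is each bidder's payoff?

Payoffs: Iris €0, Hana €0, Rosa €0, Paulo -€6, Luca €0, Yusuf €0.

Bids in descending order: Paulo €128, then Iris €112, then Luca €98, then Hana €96, then Yusuf €80, then Rosa €58.
Paulo has the top bid and wins; the price is the second-highest bid, €112.
Paulo's payoff = €106 − €112 = -€6. All other bidders lose, so their payoff is 0.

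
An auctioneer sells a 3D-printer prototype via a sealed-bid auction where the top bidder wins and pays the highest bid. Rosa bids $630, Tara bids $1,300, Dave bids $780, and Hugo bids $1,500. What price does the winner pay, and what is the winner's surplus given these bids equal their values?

Bids in descending order: Hugo $1,500, then Tara $1,300, then Dave $780, then Rosa $630.
Hugo is the highest bidder, so Hugo wins.
Under the first-price rule, the price is the highest bid: $1,500.
Surplus = $1,500 − $1,500 = $0.

The winner pays $1,500 for a surplus of $0.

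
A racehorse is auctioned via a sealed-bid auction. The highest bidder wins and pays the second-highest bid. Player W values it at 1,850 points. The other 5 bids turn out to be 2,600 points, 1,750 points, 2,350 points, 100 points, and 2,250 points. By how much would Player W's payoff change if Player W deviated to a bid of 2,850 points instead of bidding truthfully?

The highest competing bid is 2,600 points.
Bidding truthfully at 1,850 points: the top bid is 2,600 points (a rival), so Player W loses. Payoff = 0 points.
Bidding 2,850 points: Player W has the top bid, wins, and pays the second-highest bid 2,600 points. Payoff = 1,850 points − 2,600 points = -750 points.
Change = -750 points − 0 points = -750 points.

Payoff change: -750 points.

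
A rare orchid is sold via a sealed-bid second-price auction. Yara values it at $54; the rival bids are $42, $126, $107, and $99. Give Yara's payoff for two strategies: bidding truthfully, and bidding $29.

The highest competing bid is $126.
Bidding truthfully at $54: the top bid is $126 (a rival), so Yara loses. Payoff = $0.
Bidding $29: the top bid is $126 (a rival), so Yara loses. Payoff = $0.

Truthful: $0; alternative: $0.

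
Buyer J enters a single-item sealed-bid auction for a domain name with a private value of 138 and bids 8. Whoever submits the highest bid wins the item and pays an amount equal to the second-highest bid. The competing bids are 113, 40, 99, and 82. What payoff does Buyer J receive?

Highest competing bid: 113.
Buyer J's bid 8 is not the highest, so Buyer J loses, pays nothing, and earns zero payoff.

Buyer J's payoff: 0.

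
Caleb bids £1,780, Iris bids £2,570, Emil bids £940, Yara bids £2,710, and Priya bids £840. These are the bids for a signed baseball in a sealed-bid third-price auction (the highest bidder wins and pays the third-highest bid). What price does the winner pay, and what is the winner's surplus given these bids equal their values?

Ranking the bids: Yara £2,710 > Iris £2,570 > Caleb £1,780 > Emil £940 > Priya £840.
Yara is the highest bidder, so Yara wins.
Under the third-price rule, the price is the third-highest bid: £1,780.
Surplus = £2,710 − £1,780 = £930.

Price £1,780; surplus £930.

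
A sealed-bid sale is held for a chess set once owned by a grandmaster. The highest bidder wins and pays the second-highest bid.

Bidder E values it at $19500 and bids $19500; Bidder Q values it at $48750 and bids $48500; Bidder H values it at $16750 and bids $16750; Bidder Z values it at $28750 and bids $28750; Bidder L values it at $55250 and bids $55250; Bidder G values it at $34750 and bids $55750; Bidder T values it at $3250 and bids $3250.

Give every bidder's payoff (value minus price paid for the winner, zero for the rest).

Payoffs: Bidder E $0, Bidder Q $0, Bidder H $0, Bidder Z $0, Bidder L $0, Bidder G -$20500, Bidder T $0.

Bids in descending order: Bidder G $55750, then Bidder L $55250, then Bidder Q $48500, then Bidder Z $28750, then Bidder E $19500, then Bidder H $16750, then Bidder T $3250.
Bidder G has the top bid and wins; the price is the second-highest bid, $55250.
Bidder G's payoff = $34750 − $55250 = -$20500. All other bidders lose, so their payoff is 0.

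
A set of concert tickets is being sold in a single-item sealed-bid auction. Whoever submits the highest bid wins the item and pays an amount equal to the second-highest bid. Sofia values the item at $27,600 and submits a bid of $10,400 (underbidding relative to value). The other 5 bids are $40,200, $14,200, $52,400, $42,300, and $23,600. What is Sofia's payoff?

Payoff = $0.

Highest competing bid: $52,400.
Sofia's bid $10,400 is not the highest, so Sofia loses, pays nothing, and earns zero payoff.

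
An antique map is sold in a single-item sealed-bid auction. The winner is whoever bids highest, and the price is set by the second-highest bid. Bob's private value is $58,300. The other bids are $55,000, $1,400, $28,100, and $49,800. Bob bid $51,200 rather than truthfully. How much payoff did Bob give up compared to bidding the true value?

The highest competing bid is $55,000.
Bidding truthfully at $58,300: Bob has the top bid, wins, and pays the second-highest bid $55,000. Payoff = $58,300 − $55,000 = $3,300.
Bidding $51,200: the top bid is $55,000 (a rival), so Bob loses. Payoff = $0.
Regret = truthful payoff − actual payoff = $3,300 − $0 = $3,300.

Payoff forgone: $3,300.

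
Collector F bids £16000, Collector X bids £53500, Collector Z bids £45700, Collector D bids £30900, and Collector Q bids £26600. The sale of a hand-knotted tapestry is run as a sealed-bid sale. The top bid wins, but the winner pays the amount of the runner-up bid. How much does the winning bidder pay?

Sorted high to low: Collector X £53500; Collector Z £45700; Collector D £30900; Collector Q £26600; Collector F £16000.
Collector X has the highest bid, so Collector X wins.
The second-highest bid is £45700, so that is what Collector X pays.

Price paid: £45700.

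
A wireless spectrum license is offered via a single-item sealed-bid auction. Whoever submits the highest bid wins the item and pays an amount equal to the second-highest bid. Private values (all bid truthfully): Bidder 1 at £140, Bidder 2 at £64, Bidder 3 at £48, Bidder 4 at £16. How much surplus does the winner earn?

£76

Sorted high to low: Bidder 1 £140; Bidder 2 £64; Bidder 3 £48; Bidder 4 £16.
Bidder 1 wins with the top bid and pays the second-highest, £64.
Surplus = £140 − £64 = £76.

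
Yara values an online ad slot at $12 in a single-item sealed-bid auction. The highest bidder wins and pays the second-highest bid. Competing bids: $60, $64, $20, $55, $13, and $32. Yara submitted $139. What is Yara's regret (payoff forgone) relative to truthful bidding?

$52

The highest competing bid is $64.
Bidding truthfully at $12: the top bid is $64 (a rival), so Yara loses. Payoff = $0.
Bidding $139: Yara has the top bid, wins, and pays the second-highest bid $64. Payoff = $12 − $64 = -$52.
Regret = truthful payoff − actual payoff = $0 − -$52 = $52.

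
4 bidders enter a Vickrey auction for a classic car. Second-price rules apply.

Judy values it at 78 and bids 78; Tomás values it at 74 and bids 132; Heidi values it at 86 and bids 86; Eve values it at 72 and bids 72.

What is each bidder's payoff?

Judy 0, Tomás -12, Heidi 0, Eve 0.

Bids in descending order: Tomás 132, then Heidi 86, then Judy 78, then Eve 72.
Tomás has the top bid and wins; the price is the second-highest bid, 86.
Tomás's payoff = 74 − 86 = -12. All other bidders lose, so their payoff is 0.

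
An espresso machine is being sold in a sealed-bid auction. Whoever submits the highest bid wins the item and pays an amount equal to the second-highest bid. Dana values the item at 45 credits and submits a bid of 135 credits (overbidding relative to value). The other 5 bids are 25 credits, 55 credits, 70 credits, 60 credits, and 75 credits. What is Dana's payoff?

Highest competing bid: 75 credits.
Dana's bid 135 credits is the highest overall, so Dana wins and pays the second-highest bid, 75 credits.
Payoff = value − price = 45 credits − 75 credits = -30 credits.
Overbidding won the item at a price above value — truthful bidding would have avoided this loss.

Dana's payoff: -30 credits.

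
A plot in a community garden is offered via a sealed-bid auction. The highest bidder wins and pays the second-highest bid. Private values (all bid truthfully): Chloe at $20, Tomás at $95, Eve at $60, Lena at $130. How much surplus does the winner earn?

Surplus = $35.

Ranking the bids: Lena $130; Tomás $95; Eve $60; Chloe $20.
Lena wins with the top bid and pays the second-highest, $95.
Surplus = $130 − $95 = $35.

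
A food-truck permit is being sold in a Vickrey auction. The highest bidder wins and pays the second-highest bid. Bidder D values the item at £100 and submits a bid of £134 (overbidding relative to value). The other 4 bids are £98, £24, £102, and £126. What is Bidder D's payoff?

Highest competing bid: £126.
Bidder D's bid £134 is the highest overall, so Bidder D wins and pays the second-highest bid, £126.
Payoff = value − price = £100 − £126 = -£26.
Overbidding won the item at a price above value — truthful bidding would have avoided this loss.

Payoff = -£26.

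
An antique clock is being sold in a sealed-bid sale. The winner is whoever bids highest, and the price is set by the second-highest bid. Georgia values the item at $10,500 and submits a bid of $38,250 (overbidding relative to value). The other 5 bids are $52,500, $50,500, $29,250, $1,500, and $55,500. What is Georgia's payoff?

Highest competing bid: $55,500.
Georgia's bid $38,250 is not the highest, so Georgia loses, pays nothing, and earns zero payoff.

Georgia's payoff: $0.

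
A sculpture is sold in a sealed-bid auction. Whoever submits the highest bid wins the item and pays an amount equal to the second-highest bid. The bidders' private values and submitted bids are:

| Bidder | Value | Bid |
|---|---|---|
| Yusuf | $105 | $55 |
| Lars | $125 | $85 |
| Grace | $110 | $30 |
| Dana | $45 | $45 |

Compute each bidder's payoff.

Payoffs: Yusuf $0, Lars $70, Grace $0, Dana $0.

Sorted high to low: Lars $85, then Yusuf $55, then Dana $45, then Grace $30.
Lars has the top bid and wins; the price is the second-highest bid, $55.
Lars's payoff = $125 − $55 = $70. All other bidders lose, so their payoff is 0.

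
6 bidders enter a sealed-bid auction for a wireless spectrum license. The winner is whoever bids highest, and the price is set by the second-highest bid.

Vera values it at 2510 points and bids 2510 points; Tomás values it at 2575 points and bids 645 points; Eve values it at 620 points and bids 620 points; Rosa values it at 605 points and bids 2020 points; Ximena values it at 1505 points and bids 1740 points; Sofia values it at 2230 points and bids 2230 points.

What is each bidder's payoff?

Ranking the bids: Vera 2510 points, then Sofia 2230 points, then Rosa 2020 points, then Ximena 1740 points, then Tomás 645 points, then Eve 620 points.
Vera has the top bid and wins; the price is the second-highest bid, 2230 points.
Vera's payoff = 2510 points − 2230 points = 280 points. All other bidders lose, so their payoff is 0.

Vera 280 points, Tomás 0 points, Eve 0 points, Rosa 0 points, Ximena 0 points, Sofia 0 points.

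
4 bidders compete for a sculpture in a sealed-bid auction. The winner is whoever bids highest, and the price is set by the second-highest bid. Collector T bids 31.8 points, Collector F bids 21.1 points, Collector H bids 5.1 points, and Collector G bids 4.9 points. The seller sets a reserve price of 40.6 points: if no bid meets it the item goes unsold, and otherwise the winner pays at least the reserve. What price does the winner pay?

unsold

Bids in descending order: Collector T 31.8 points, then Collector F 21.1 points, then Collector H 5.1 points, then Collector G 4.9 points.
The top bid 31.8 points is below the reserve 40.6 points, so the item goes unsold and nothing is paid.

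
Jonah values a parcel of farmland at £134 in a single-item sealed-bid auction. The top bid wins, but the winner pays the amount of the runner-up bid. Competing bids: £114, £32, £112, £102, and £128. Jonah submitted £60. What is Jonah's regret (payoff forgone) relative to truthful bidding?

Regret: £6.

The highest competing bid is £128.
Bidding truthfully at £134: Jonah has the top bid, wins, and pays the second-highest bid £128. Payoff = £134 − £128 = £6.
Bidding £60: the top bid is £128 (a rival), so Jonah loses. Payoff = £0.
Regret = truthful payoff − actual payoff = £6 − £0 = £6.
This is the dominant-strategy logic: truthful bidding weakly beats any alternative.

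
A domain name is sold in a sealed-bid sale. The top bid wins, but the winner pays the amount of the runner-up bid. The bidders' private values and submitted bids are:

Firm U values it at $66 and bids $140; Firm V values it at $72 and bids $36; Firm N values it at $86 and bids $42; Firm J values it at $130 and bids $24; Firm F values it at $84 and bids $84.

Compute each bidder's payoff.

Sorted high to low: Firm U $140; Firm F $84; Firm N $42; Firm V $36; Firm J $24.
Firm U has the top bid and wins; the price is the second-highest bid, $84.
Firm U's payoff = $66 − $84 = -$18. All other bidders lose, so their payoff is 0.

Firm U -$18, Firm V $0, Firm N $0, Firm J $0, Firm F $0.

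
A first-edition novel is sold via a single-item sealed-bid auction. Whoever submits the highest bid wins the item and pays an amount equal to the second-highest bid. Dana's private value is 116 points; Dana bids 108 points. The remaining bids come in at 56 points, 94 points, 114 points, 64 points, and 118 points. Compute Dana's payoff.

Highest competing bid: 118 points.
Dana's bid 108 points is not the highest, so Dana loses, pays nothing, and earns zero payoff.

Payoff = 0 points.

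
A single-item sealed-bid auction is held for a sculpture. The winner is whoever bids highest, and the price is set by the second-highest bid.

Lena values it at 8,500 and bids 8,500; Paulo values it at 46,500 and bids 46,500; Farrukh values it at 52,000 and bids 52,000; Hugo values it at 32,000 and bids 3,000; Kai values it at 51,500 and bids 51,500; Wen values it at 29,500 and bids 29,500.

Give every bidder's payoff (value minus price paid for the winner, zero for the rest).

Payoffs: Lena 0, Paulo 0, Farrukh 500, Hugo 0, Kai 0, Wen 0.

Ranking the bids: Farrukh 52,000; Kai 51,500; Paulo 46,500; Wen 29,500; Lena 8,500; Hugo 3,000.
Farrukh has the top bid and wins; the price is the second-highest bid, 51,500.
Farrukh's payoff = 52,000 − 51,500 = 500. All other bidders lose, so their payoff is 0.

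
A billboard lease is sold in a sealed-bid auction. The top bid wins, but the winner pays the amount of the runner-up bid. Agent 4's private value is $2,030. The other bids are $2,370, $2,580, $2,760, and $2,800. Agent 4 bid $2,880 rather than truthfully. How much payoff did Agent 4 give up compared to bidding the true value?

The highest competing bid is $2,800.
Bidding truthfully at $2,030: the top bid is $2,800 (a rival), so Agent 4 loses. Payoff = $0.
Bidding $2,880: Agent 4 has the top bid, wins, and pays the second-highest bid $2,800. Payoff = $2,030 − $2,800 = -$770.
Regret = truthful payoff − actual payoff = $0 − -$770 = $770.
This is the dominant-strategy logic: truthful bidding weakly beats any alternative.

Payoff forgone: $770.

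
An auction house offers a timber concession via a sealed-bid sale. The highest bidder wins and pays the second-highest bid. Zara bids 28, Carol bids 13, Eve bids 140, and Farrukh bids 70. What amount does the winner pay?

The winner pays 70.

Sorted high to low: Eve 140 > Farrukh 70 > Zara 28 > Carol 13.
Eve has the highest bid, so Eve wins.
The second-highest bid is 70, so that is what Eve pays.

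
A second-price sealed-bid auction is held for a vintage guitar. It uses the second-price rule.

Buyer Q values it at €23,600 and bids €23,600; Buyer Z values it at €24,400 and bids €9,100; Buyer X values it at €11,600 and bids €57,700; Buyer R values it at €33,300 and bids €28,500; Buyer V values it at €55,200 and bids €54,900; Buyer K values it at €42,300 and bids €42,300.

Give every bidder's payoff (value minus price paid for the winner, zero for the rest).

Buyer Q €0, Buyer Z €0, Buyer X -€43,300, Buyer R €0, Buyer V €0, Buyer K €0.

Bids in descending order: Buyer X €57,700 > Buyer V €54,900 > Buyer K €42,300 > Buyer R €28,500 > Buyer Q €23,600 > Buyer Z €9,100.
Buyer X has the top bid and wins; the price is the second-highest bid, €54,900.
Buyer X's payoff = €11,600 − €54,900 = -€43,300. All other bidders lose, so their payoff is 0.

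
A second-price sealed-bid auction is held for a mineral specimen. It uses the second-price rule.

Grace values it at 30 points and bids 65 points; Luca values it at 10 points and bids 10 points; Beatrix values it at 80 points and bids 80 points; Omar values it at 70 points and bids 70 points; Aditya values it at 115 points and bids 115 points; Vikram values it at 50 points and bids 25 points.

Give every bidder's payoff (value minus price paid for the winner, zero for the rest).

Ordered from highest: Aditya 115 points > Beatrix 80 points > Omar 70 points > Grace 65 points > Vikram 25 points > Luca 10 points.
Aditya has the top bid and wins; the price is the second-highest bid, 80 points.
Aditya's payoff = 115 points − 80 points = 35 points. All other bidders lose, so their payoff is 0.

Grace 0 points, Luca 0 points, Beatrix 0 points, Omar 0 points, Aditya 35 points, Vikram 0 points.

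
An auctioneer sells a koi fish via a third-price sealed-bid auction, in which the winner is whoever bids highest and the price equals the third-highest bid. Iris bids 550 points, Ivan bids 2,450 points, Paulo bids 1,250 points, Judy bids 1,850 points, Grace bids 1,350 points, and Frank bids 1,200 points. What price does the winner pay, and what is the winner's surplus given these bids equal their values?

Sorted high to low: Ivan 2,450 points, then Judy 1,850 points, then Grace 1,350 points, then Paulo 1,250 points, then Frank 1,200 points, then Iris 550 points.
Ivan is the highest bidder, so Ivan wins.
Under the third-price rule, the price is the third-highest bid: 1,350 points.
Surplus = 2,450 points − 1,350 points = 1,100 points.

The winner pays 1,350 points for a surplus of 1,100 points.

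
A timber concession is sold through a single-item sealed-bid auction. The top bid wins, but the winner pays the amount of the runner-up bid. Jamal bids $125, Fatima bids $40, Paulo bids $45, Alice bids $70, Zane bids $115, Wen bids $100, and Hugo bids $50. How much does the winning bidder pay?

Bids in descending order: Jamal $125; Zane $115; Wen $100; Alice $70; Hugo $50; Paulo $45; Fatima $40.
Jamal has the highest bid, so Jamal wins.
The second-highest bid is $115, so that is what Jamal pays.

The winner pays $115.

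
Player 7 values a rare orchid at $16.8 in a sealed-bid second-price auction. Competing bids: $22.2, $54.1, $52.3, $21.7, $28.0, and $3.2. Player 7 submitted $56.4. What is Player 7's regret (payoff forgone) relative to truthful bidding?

Regret: $37.3.

The highest competing bid is $54.1.
Bidding truthfully at $16.8: the top bid is $54.1 (a rival), so Player 7 loses. Payoff = $0.0.
Bidding $56.4: Player 7 has the top bid, wins, and pays the second-highest bid $54.1. Payoff = $16.8 − $54.1 = -$37.3.
Regret = truthful payoff − actual payoff = $0.0 − -$37.3 = $37.3.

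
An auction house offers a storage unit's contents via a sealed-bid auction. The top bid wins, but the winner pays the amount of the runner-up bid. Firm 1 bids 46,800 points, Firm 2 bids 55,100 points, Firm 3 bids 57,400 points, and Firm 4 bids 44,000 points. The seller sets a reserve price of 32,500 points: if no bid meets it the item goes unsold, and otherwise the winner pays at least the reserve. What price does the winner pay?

55,100 points

Ordered from highest: Firm 3 57,400 points, then Firm 2 55,100 points, then Firm 1 46,800 points, then Firm 4 44,000 points.
Firm 3 has the highest bid, so Firm 3 wins.
The second-highest bid is 55,100 points, which exceeds the reserve, so that sets the price.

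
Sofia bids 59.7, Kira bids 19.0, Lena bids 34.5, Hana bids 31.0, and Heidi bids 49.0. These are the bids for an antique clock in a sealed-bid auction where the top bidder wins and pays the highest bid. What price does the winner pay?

59.7

Bids in descending order: Sofia 59.7, then Heidi 49.0, then Lena 34.5, then Hana 31.0, then Kira 19.0.
Sofia is the highest bidder, so Sofia wins.
Under the first-price rule, the price is the highest bid: 59.7.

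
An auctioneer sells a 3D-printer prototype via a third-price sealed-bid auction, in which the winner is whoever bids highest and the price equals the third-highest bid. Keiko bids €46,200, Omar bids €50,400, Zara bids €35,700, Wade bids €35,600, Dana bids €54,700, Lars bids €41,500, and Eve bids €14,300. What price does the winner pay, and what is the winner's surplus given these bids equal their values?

Ordered from highest: Dana €54,700; Omar €50,400; Keiko €46,200; Lars €41,500; Zara €35,700; Wade €35,600; Eve €14,300.
Dana is the highest bidder, so Dana wins.
Under the third-price rule, the price is the third-highest bid: €46,200.
Surplus = €54,700 − €46,200 = €8,500.

Price €46,200; surplus €8,500.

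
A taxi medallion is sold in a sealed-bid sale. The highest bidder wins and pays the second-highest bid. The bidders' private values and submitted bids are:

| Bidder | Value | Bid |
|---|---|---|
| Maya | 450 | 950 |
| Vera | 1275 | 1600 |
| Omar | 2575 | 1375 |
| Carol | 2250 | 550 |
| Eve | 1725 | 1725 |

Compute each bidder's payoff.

Bids in descending order: Eve 1725; Vera 1600; Omar 1375; Maya 950; Carol 550.
Eve has the top bid and wins; the price is the second-highest bid, 1600.
Eve's payoff = 1725 − 1600 = 125. All other bidders lose, so their payoff is 0.

Maya 0, Vera 0, Omar 0, Carol 0, Eve 125.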